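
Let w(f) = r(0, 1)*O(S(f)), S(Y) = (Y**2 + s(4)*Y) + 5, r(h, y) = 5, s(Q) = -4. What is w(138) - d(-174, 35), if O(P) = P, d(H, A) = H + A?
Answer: 92624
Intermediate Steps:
d(H, A) = A + H
S(Y) = 5 + Y**2 - 4*Y (S(Y) = (Y**2 - 4*Y) + 5 = 5 + Y**2 - 4*Y)
w(f) = 25 - 20*f + 5*f**2 (w(f) = 5*(5 + f**2 - 4*f) = 25 - 20*f + 5*f**2)
w(138) - d(-174, 35) = (25 - 20*138 + 5*138**2) - (35 - 174) = (25 - 2760 + 5*19044) - 1*(-139) = (25 - 2760 + 95220) + 139 = 92485 + 139 = 92624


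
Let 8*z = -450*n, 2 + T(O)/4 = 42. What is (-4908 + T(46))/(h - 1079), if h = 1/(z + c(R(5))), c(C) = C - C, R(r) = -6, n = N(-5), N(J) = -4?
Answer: 534150/121387 ≈ 4.4004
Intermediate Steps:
n = -4
T(O) = 160 (T(O) = -8 + 4*42 = -8 + 168 = 160)
z = 225 (z = (-450*(-4))/8 = (1/8)*1800 = 225)
c(C) = 0
h = 1/225 (h = 1/(225 + 0) = 1/225 ≈ 0.0044444)
(-4908 + T(46))/(h - 1079) = (-4908 + 160)/(1/225 - 1079) = -4748/(-242774/225) = -4748*(-225/242774) = 534150/121387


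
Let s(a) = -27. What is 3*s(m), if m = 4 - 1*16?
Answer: -81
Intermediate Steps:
m = -12 (m = 4 - 16 = -12)
3*s(m) = 3*(-27) = -81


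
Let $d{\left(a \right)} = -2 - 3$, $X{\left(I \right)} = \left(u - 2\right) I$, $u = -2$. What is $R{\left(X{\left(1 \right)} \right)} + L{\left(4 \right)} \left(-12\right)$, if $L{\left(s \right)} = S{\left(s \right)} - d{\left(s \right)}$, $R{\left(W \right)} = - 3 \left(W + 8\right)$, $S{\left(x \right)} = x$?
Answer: $-120$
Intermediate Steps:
$X{\left(I \right)} = - 4 I$ ($X{\left(I \right)} = \left(-2 - 2\right) I = - 4 I$)
$R{\left(W \right)} = -24 - 3 W$ ($R{\left(W \right)} = - 3 \left(8 + W\right) = -24 - 3 W$)
$d{\left(a \right)} = -5$
$L{\left(s \right)} = 5 + s$ ($L{\left(s \right)} = s - -5 = s + 5 = 5 + s$)
$R{\left(X{\left(1 \right)} \right)} + L{\left(4 \right)} \left(-12\right) = \left(-24 - 3 \left(\left(-4\right) 1\right)\right) + \left(5 + 4\right) \left(-12\right) = \left(-24 - -12\right) + 9 \left(-12\right) = \left(-24 + 12\right) - 108 = -12 - 108 = -120$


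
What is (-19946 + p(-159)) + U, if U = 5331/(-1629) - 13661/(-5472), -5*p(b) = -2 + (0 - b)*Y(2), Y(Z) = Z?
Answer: -5215400153/260640 ≈ -20010.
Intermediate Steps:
p(b) = ⅖ + 2*b/5 (p(b) = -(-2 + (0 - b)*2)/5 = -(-2 - b*2)/5 = -(-2 - 2*b)/5 = ⅖ + 2*b/5)
U = -40453/52128 (U = 5331*(-1/1629) - 13661*(-1/5472) = -1777/543 + 719/288 = -40453/52128 ≈ -0.77603)
(-19946 + p(-159)) + U = (-19946 + (⅖ + (⅖)*(-159))) - 40453/52128 = (-19946 + (⅖ - 318/5)) - 40453/52128 = (-19946 - 316/5) - 40453/52128 = -100046/5 - 40453/52128 = -5215400153/260640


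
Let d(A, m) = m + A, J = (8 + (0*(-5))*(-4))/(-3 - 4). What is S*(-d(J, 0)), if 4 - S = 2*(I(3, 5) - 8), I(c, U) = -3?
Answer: 208/7 ≈ 29.714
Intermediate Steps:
J = -8/7 (J = (8 + 0*(-4))/(-7) = (8 + 0)*(-⅐) = 8*(-⅐) = -8/7 ≈ -1.1429)
d(A, m) = A + m
S = 26 (S = 4 - 2*(-3 - 8) = 4 - 2*(-11) = 4 - 1*(-22) = 4 + 22 = 26)
S*(-d(J, 0)) = 26*(-(-8/7 + 0)) = 26*(-1*(-8/7)) = 26*(8/7) = 208/7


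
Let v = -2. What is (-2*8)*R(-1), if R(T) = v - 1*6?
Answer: 128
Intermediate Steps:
R(T) = -8 (R(T) = -2 - 1*6 = -2 - 6 = -8)
(-2*8)*R(-1) = -2*8*(-8) = -16*(-8) = 128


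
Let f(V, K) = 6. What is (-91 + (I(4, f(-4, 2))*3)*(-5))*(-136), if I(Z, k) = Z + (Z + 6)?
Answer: 40936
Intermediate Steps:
I(Z, k) = 6 + 2*Z (I(Z, k) = Z + (6 + Z) = 6 + 2*Z)
(-91 + (I(4, f(-4, 2))*3)*(-5))*(-136) = (-91 + ((6 + 2*4)*3)*(-5))*(-136) = (-91 + ((6 + 8)*3)*(-5))*(-136) = (-91 + (14*3)*(-5))*(-136) = (-91 + 42*(-5))*(-136) = (-91 - 210)*(-136) = -301*(-136) = 40936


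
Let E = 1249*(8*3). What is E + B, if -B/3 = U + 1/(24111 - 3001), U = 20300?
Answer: -652805643/21110 ≈ -30924.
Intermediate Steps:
B = -1285599003/21110 (B = -3*(20300 + 1/(24111 - 3001)) = -3*(20300 + 1/21110) = -3*428533001/21110 = -1285599003/21110 ≈ -60900.)
E = 29976 (E = 1249*24 = 29976)
E + B = 29976 - 1285599003/21110 = -652805643/21110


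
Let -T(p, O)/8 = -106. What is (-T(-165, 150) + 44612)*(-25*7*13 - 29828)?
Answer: -1404955692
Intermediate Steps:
T(p, O) = 848 (T(p, O) = -8*(-106) = 848)
(-T(-165, 150) + 44612)*(-25*7*13 - 29828) = (-1*848 + 44612)*(-25*7*13 - 29828) = (-848 + 44612)*(-175*13 - 29828) = 43764*(-2275 - 29828) = 43764*(-32103) = -1404955692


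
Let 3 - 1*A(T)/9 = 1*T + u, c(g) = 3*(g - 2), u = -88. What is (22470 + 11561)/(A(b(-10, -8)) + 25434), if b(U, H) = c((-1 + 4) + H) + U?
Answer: 34031/26532 ≈ 1.2826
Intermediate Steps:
c(g) = -6 + 3*g (c(g) = 3*(-2 + g) = -6 + 3*g)
b(U, H) = 3 + U + 3*H (b(U, H) = (-6 + 3*((-1 + 4) + H)) + U = (-6 + 3*(3 + H)) + U = (-6 + (9 + 3*H)) + U = (3 + 3*H) + U = 3 + U + 3*H)
A(T) = 819 - 9*T (A(T) = 27 - 9*(1*T - 88) = 27 - 9*(T - 88) = 27 - 9*(-88 + T) = 27 + (792 - 9*T) = 819 - 9*T)
(22470 + 11561)/(A(b(-10, -8)) + 25434) = (22470 + 11561)/((819 - 9*(3 - 10 + 3*(-8))) + 25434) = 34031/((819 - 9*(3 - 10 - 24)) + 25434) = 34031/((819 - 9*(-31)) + 25434) = 34031/((819 + 279) + 25434) = 34031/(1098 + 25434) = 34031/26532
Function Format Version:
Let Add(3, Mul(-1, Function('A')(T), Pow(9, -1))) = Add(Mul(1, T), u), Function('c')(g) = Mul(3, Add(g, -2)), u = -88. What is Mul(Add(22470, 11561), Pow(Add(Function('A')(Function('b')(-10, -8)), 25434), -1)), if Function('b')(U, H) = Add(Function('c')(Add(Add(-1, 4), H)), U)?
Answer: Rational(34031, 26532) ≈ 1.2826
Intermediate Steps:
Function('c')(g) = Add(-6, Mul(3, g)) (Function('c')(g) = Mul(3, Add(-2, g)) = Add(-6, Mul(3, g)))
Function('b')(U, H) = Add(3, U, Mul(3, H)) (Function('b')(U, H) = Add(Add(-6, Mul(3, Add(Add(-1, 4), H))), U) = Add(Add(-6, Mul(3, Add(3, H))), U) = Add(Add(-6, Add(9, Mul(3, H))), U) = Add(Add(3, Mul(3, H)), U) = Add(3, U, Mul(3, H)))
Function('A')(T) = Add(819, Mul(-9, T)) (Function('A')(T) = Add(27, Mul(-9, Add(Mul(1, T), -88))) = Add(27, Mul(-9, Add(T, -88))) = Add(27, Mul(-9, Add(-88, T))) = Add(27, Add(792, Mul(-9, T))) = Add(819, Mul(-9, T)))
Mul(Add(22470, 11561), Pow(Add(Function('A')(Function('b')(-10, -8)), 25434), -1)) = Mul(Add(22470, 11561), Pow(Add(Add(819, Mul(-9, Add(3, -10, Mul(3, -8)))), 25434), -1)) = Mul(34031, Pow(Add(Add(819, Mul(-9, Add(3, -10, -24))), 25434), -1)) = Mul(34031, Pow(Add(Add(819, Mul(-9, -31)), 25434), -1)) = Mul(34031, Pow(Add(Add(819, 279), 25434), -1)) = Mul(34031, Pow(Add(1098, 25434), -1)) = Mul(34031, Pow(26532, -1)) = Mul(34031, Rational(1, 26532)) = Rational(34031, 26532)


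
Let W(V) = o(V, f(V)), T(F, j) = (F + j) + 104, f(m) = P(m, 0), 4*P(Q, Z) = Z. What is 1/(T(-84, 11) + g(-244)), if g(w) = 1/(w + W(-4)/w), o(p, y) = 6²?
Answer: 14893/461622 ≈ 0.032262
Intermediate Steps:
P(Q, Z) = Z/4
f(m) = 0 (f(m) = (¼)*0 = 0)
T(F, j) = 104 + F + j
o(p, y) = 36
W(V) = 36
g(w) = 1/(w + 36/w)
1/(T(-84, 11) + g(-244)) = 1/((104 - 84 + 11) - 244/(36 + (-244)²)) = 1/(31 - 244/(36 + 59536)) = 1/(31 - 244/59572) = 1/(31 - 244*1/59572) = 1/(31 - 61/14893) = 1/(461622/14893) = 14893/461622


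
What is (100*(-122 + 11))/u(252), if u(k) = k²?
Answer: -925/5292 ≈ -0.17479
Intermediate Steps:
(100*(-122 + 11))/u(252) = (100*(-122 + 11))/(252²) = (100*(-111))/63504 = -11100*1/63504 = -925/5292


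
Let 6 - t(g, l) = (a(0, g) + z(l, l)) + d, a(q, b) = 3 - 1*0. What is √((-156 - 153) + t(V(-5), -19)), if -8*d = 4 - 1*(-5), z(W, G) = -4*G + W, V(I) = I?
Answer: I*√5790/4 ≈ 19.023*I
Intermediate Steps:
z(W, G) = W - 4*G
d = -9/8 (d = -(4 - 1*(-5))/8 = -(4 + 5)/8 = -⅛*9 = -9/8 ≈ -1.1250)
a(q, b) = 3 (a(q, b) = 3 + 0 = 3)
t(g, l) = 33/8 + 3*l (t(g, l) = 6 - ((3 + (l - 4*l)) - 9/8) = 6 - ((3 - 3*l) - 9/8) = 6 - (15/8 - 3*l) = 6 + (-15/8 + 3*l) = 33/8 + 3*l)
√((-156 - 153) + t(V(-5), -19)) = √((-156 - 153) + (33/8 + 3*(-19))) = √(-309 + (33/8 - 57)) = √(-309 - 423/8) = √(-2895/8) = I*√5790/4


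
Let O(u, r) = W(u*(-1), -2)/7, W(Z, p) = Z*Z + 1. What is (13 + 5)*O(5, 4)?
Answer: 468/7 ≈ 66.857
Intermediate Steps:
W(Z, p) = 1 + Z² (W(Z, p) = Z² + 1 = 1 + Z²)
O(u, r) = ⅐ + u²/7 (O(u, r) = (1 + (u*(-1))²)/7 = (1 + (-u)²)*(⅐) = (1 + u²)*(⅐) = ⅐ + u²/7)
(13 + 5)*O(5, 4) = (13 + 5)*(⅐ + (⅐)*5²) = 18*(⅐ + (⅐)*25) = 18*(⅐ + 25/7) = 18*(26/7) = 468/7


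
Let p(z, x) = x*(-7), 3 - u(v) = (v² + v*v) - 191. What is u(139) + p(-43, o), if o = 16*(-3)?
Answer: -38112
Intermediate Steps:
u(v) = 194 - 2*v² (u(v) = 3 - ((v² + v*v) - 191) = 3 - ((v² + v²) - 191) = 3 - (2*v² - 191) = 3 - (-191 + 2*v²) = 3 + (191 - 2*v²) = 194 - 2*v²)
o = -48
p(z, x) = -7*x
u(139) + p(-43, o) = (194 - 2*139²) - 7*(-48) = (194 - 2*19321) + 336 = (194 - 38642) + 336 = -38448 + 336 = -38112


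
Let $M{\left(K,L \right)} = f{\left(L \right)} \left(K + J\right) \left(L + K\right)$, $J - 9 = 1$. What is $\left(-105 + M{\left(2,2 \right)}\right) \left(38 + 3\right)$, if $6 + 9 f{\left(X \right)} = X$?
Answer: $- \frac{15539}{3} \approx -5179.7$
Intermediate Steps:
$J = 10$ ($J = 9 + 1 = 10$)
$f{\left(X \right)} = - \frac{2}{3} + \frac{X}{9}$
$M{\left(K,L \right)} = \left(10 + K\right) \left(- \frac{2}{3} + \frac{L}{9}\right) \left(K + L\right)$ ($M{\left(K,L \right)} = \left(- \frac{2}{3} + \frac{L}{9}\right) \left(K + 10\right) \left(L + K\right) = \left(- \frac{2}{3} + \frac{L}{9}\right) \left(10 + K\right) \left(K + L\right) = \left(10 + K\right) \left(- \frac{2}{3} + \frac{L}{9}\right) \left(K + L\right)$)
$\left(-105 + M{\left(2,2 \right)}\right) \left(38 + 3\right) = \left(-105 + \frac{\left(-6 + 2\right) \left(2^{2} + 10 \cdot 2 + 10 \cdot 2 + 2 \cdot 2\right)}{9}\right) \left(38 + 3\right) = \left(-105 + \frac{1}{9} \left(-4\right) \left(4 + 20 + 20 + 4\right)\right) 41 = \left(-105 + \frac{1}{9} \left(-4\right) 48\right) 41 = \left(-105 - \frac{64}{3}\right) 41 = \left(- \frac{379}{3}\right) 41 = - \frac{15539}{3}$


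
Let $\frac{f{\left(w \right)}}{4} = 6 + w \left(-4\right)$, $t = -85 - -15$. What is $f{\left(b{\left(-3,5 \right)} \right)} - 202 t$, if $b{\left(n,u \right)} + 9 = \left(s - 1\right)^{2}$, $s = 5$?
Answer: $14052$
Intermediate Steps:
$t = -70$ ($t = -85 + 15 = -70$)
$b{\left(n,u \right)} = 7$ ($b{\left(n,u \right)} = -9 + \left(5 - 1\right)^{2} = -9 + 4^{2} = -9 + 16 = 7$)
$f{\left(w \right)} = 24 - 16 w$ ($f{\left(w \right)} = 4 \left(6 + w \left(-4\right)\right) = 4 \left(6 - 4 w\right) = 24 - 16 w$)
$f{\left(b{\left(-3,5 \right)} \right)} - 202 t = \left(24 - 112\right) - -14140 = \left(24 - 112\right) + 14140 = -88 + 14140 = 14052$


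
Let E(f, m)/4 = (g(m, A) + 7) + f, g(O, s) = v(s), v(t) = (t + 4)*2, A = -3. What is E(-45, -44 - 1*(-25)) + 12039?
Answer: 11895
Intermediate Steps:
v(t) = 8 + 2*t (v(t) = (4 + t)*2 = 8 + 2*t)
g(O, s) = 8 + 2*s
E(f, m) = 36 + 4*f (E(f, m) = 4*(((8 + 2*(-3)) + 7) + f) = 4*(((8 - 6) + 7) + f) = 4*((2 + 7) + f) = 4*(9 + f) = 36 + 4*f)
E(-45, -44 - 1*(-25)) + 12039 = (36 + 4*(-45)) + 12039 = (36 - 180) + 12039 = -144 + 12039 = 11895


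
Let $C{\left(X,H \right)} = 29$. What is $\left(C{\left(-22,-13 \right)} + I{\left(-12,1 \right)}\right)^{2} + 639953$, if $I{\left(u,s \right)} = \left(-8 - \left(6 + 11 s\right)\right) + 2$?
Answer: $639989$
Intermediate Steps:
$I{\left(u,s \right)} = -12 - 11 s$ ($I{\left(u,s \right)} = \left(-8 - \left(6 + 11 s\right)\right) + 2 = \left(-14 - 11 s\right) + 2 = -12 - 11 s$)
$\left(C{\left(-22,-13 \right)} + I{\left(-12,1 \right)}\right)^{2} + 639953 = \left(29 - 23\right)^{2} + 639953 = 6^{2} + 639953 = 36 + 639953 = 639989$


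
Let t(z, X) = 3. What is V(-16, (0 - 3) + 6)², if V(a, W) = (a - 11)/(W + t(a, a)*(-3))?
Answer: 81/4 ≈ 20.250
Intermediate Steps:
V(a, W) = (-11 + a)/(-9 + W) (V(a, W) = (a - 11)/(W + 3*(-3)) = (-11 + a)/(W - 9) = (-11 + a)/(-9 + W))
V(-16, (0 - 3) + 6)² = ((-11 - 16)/(-9 + ((0 - 3) + 6)))² = (-27/(-9 + (-3 + 6)))² = (-27/(-9 + 3))² = (-27/(-6))² = (-⅙*(-27))² = (9/2)² = 81/4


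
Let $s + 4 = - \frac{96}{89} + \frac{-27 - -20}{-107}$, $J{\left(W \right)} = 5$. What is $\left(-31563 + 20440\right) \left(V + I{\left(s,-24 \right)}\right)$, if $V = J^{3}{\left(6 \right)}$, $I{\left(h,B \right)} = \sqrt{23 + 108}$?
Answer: $-1390375 - 11123 \sqrt{131} \approx -1.5177 \cdot 10^{6}$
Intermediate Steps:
$s = - \frac{47741}{9523}$ ($s = -4 - \left(\frac{96}{89} - \frac{-27 - -20}{-107}\right) = -4 - \left(\frac{96}{89} - \left(-27 + 20\right) \left(- \frac{1}{107}\right)\right) = -4 - \frac{9649}{9523} = - \frac{47741}{9523} \approx -5.0132$)
$I{\left(h,B \right)} = \sqrt{131}$
$V = 125$ ($V = 5^{3} = 125$)
$\left(-31563 + 20440\right) \left(V + I{\left(s,-24 \right)}\right) = \left(-31563 + 20440\right) \left(125 + \sqrt{131}\right) = - 11123 \left(125 + \sqrt{131}\right) = -1390375 - 11123 \sqrt{131}$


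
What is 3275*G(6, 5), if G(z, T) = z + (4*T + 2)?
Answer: 91700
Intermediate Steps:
G(z, T) = 2 + z + 4*T (G(z, T) = z + (2 + 4*T) = 2 + z + 4*T)
3275*G(6, 5) = 3275*(2 + 6 + 4*5) = 3275*(2 + 6 + 20) = 3275*28 = 91700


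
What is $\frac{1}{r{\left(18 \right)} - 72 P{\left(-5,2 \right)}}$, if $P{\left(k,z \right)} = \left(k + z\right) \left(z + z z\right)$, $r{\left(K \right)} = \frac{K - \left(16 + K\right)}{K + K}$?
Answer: $\frac{9}{11660} \approx 0.00077187$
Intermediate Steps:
$r{\left(K \right)} = - \frac{8}{K}$ ($r{\left(K \right)} = - \frac{16}{2 K} = - 16 \frac{1}{2 K} = - \frac{8}{K}$)
$P{\left(k,z \right)} = \left(k + z\right) \left(z + z^{2}\right)$
$\frac{1}{r{\left(18 \right)} - 72 P{\left(-5,2 \right)}} = \frac{1}{- \frac{8}{18} - 72 \cdot 2 \left(-5 + 2 + 2^{2} - 10\right)} = \frac{1}{\left(-8\right) \frac{1}{18} - 72 \cdot 2 \left(-5 + 2 + 4 - 10\right)} = \frac{1}{- \frac{4}{9} - 72 \cdot 2 \left(-9\right)} = \frac{1}{- \frac{4}{9} - -1296} = \frac{1}{- \frac{4}{9} + 1296} = \frac{1}{\frac{11660}{9}} = \frac{9}{11660}$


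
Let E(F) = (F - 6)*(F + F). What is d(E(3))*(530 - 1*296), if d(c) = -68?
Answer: -15912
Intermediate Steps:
E(F) = 2*F*(-6 + F) (E(F) = (-6 + F)*(2*F) = 2*F*(-6 + F))
d(E(3))*(530 - 1*296) = -68*(530 - 1*296) = -68*(530 - 296) = -68*234 = -15912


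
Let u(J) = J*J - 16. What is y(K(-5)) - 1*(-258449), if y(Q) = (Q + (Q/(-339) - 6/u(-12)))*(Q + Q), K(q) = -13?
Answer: 2807323781/10848 ≈ 2.5879e+5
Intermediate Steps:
u(J) = -16 + J**2 (u(J) = J**2 - 16 = -16 + J**2)
y(Q) = 2*Q*(-3/64 + 338*Q/339) (y(Q) = (Q + (Q/(-339) - 6/(-16 + (-12)**2)))*(Q + Q) = (Q + (Q*(-1/339) - 6/(-16 + 144)))*(2*Q) = (Q + (-Q/339 - 6/128))*(2*Q) = (Q + (-Q/339 - 6*1/128))*(2*Q) = (Q + (-Q/339 - 3/64))*(2*Q) = (Q + (-3/64 - Q/339))*(2*Q) = (-3/64 + 338*Q/339)*(2*Q) = 2*Q*(-3/64 + 338*Q/339))
y(K(-5)) - 1*(-258449) = (1/10848)*(-13)*(-1017 + 21632*(-13)) - 1*(-258449) = (1/10848)*(-13)*(-1017 - 281216) + 258449 = (1/10848)*(-13)*(-282233) + 258449 = 3669029/10848 + 258449 = 2807323781/10848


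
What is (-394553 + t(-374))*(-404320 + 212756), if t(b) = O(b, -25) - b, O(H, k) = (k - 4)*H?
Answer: 73432802812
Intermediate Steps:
O(H, k) = H*(-4 + k) (O(H, k) = (-4 + k)*H = H*(-4 + k))
t(b) = -30*b (t(b) = b*(-4 - 25) - b = b*(-29) - b = -29*b - b = -30*b)
(-394553 + t(-374))*(-404320 + 212756) = (-394553 - 30*(-374))*(-404320 + 212756) = (-394553 + 11220)*(-191564) = -383333*(-191564) = 73432802812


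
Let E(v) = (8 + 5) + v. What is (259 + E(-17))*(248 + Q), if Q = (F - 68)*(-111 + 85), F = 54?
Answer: 156060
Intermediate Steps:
E(v) = 13 + v
Q = 364 (Q = (54 - 68)*(-111 + 85) = -14*(-26) = 364)
(259 + E(-17))*(248 + Q) = (259 + (13 - 17))*(248 + 364) = (259 - 4)*612 = 255*612 = 156060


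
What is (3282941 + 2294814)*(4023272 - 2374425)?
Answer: 9196864598485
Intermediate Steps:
(3282941 + 2294814)*(4023272 - 2374425) = 5577755*1648847 = 9196864598485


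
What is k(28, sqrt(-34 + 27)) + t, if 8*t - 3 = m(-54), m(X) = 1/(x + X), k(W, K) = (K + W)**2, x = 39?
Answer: 23321/30 + 56*I*sqrt(7) ≈ 777.37 + 148.16*I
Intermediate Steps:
m(X) = 1/(39 + X)
t = 11/30 (t = 3/8 + 1/(8*(39 - 54)) = 3/8 + (1/8)/(-15) = 3/8 + (1/8)*(-1/15) = 3/8 - 1/120 = 11/30 ≈ 0.36667)
k(28, sqrt(-34 + 27)) + t = (sqrt(-34 + 27) + 28)**2 + 11/30 = (sqrt(-7) + 28)**2 + 11/30 = (I*sqrt(7) + 28)**2 + 11/30 = (28 + I*sqrt(7))**2 + 11/30 = 11/30 + (28 + I*sqrt(7))**2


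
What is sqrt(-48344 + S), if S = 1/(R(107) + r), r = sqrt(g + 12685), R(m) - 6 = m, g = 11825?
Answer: sqrt(-5462871 - 48344*sqrt(24510))/sqrt(113 + sqrt(24510)) ≈ 219.87*I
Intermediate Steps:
R(m) = 6 + m
r = sqrt(24510) (r = sqrt(11825 + 12685) = sqrt(24510) ≈ 156.56)
S = 1/(113 + sqrt(24510)) (S = 1/((6 + 107) + sqrt(24510)) = 1/(113 + sqrt(24510)) ≈ 0.0037098)
sqrt(-48344 + S) = sqrt(-48344 + (-113/11741 + sqrt(24510)/11741)) = sqrt(-567607017/11741 + sqrt(24510)/11741)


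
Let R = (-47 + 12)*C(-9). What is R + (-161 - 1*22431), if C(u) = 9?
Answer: -22907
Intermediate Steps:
R = -315 (R = (-47 + 12)*9 = -35*9 = -315)
R + (-161 - 1*22431) = -315 + (-161 - 1*22431) = -315 + (-161 - 22431) = -315 - 22592 = -22907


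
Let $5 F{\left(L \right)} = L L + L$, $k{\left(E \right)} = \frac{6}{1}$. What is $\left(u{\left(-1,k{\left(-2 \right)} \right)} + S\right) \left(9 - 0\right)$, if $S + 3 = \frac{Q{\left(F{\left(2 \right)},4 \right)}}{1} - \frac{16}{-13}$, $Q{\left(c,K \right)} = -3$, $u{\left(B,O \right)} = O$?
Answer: $\frac{144}{13} \approx 11.077$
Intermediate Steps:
$k{\left(E \right)} = 6$ ($k{\left(E \right)} = 6 \cdot 1 = 6$)
$F{\left(L \right)} = \frac{L}{5} + \frac{L^{2}}{5}$ ($F{\left(L \right)} = \frac{L L + L}{5} = \frac{L^{2} + L}{5} = \frac{L + L^{2}}{5} = \frac{L}{5} + \frac{L^{2}}{5}$)
$S = - \frac{62}{13}$ ($S = -3 - \left(3 - \frac{16}{13}\right) = -3 - \frac{23}{13} = - \frac{62}{13} \approx -4.7692$)
$\left(u{\left(-1,k{\left(-2 \right)} \right)} + S\right) \left(9 - 0\right) = \left(6 - \frac{62}{13}\right) \left(9 - 0\right) = \frac{16 \left(9 + 0\right)}{13} = \frac{16}{13} \cdot 9 = \frac{144}{13}$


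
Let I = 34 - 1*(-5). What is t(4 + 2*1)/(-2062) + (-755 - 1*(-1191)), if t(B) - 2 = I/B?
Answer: 1798047/4124 ≈ 436.00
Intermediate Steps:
I = 39 (I = 34 + 5 = 39)
t(B) = 2 + 39/B
t(4 + 2*1)/(-2062) + (-755 - 1*(-1191)) = (2 + 39/(4 + 2*1))/(-2062) + (-755 - 1*(-1191)) = (2 + 39/(4 + 2))*(-1/2062) + (-755 + 1191) = (2 + 39/6)*(-1/2062) + 436 = (2 + 39*(1/6))*(-1/2062) + 436 = (2 + 13/2)*(-1/2062) + 436 = (17/2)*(-1/2062) + 436 = -17/4124 + 436 = 1798047/4124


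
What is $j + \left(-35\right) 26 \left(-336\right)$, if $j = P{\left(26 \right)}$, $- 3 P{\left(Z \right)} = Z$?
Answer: $\frac{917254}{3} \approx 3.0575 \cdot 10^{5}$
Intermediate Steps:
$P{\left(Z \right)} = - \frac{Z}{3}$
$j = - \frac{26}{3}$ ($j = \left(- \frac{1}{3}\right) 26 = - \frac{26}{3} \approx -8.6667$)
$j + \left(-35\right) 26 \left(-336\right) = - \frac{26}{3} + \left(-35\right) 26 \left(-336\right) = - \frac{26}{3} - -305760 = - \frac{26}{3} + 305760 = \frac{917254}{3}$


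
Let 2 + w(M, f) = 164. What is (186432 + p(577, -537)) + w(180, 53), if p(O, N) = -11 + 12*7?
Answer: 186667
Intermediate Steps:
w(M, f) = 162 (w(M, f) = -2 + 164 = 162)
p(O, N) = 73 (p(O, N) = -11 + 84 = 73)
(186432 + p(577, -537)) + w(180, 53) = (186432 + 73) + 162 = 186505 + 162 = 186667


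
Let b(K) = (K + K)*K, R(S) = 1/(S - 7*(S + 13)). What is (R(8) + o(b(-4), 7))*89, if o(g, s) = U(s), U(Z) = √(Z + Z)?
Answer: -89/139 + 89*√14 ≈ 332.37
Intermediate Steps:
U(Z) = √2*√Z (U(Z) = √(2*Z) = √2*√Z)
R(S) = 1/(-91 - 6*S) (R(S) = 1/(S - 7*(13 + S)) = 1/(S + (-91 - 7*S)) = 1/(-91 - 6*S))
b(K) = 2*K² (b(K) = (2*K)*K = 2*K²)
o(g, s) = √2*√s
(R(8) + o(b(-4), 7))*89 = (-1/(91 + 6*8) + √2*√7)*89 = (-1/(91 + 48) + √14)*89 = (-1/139 + √14)*89 = -89/139 + 89*√14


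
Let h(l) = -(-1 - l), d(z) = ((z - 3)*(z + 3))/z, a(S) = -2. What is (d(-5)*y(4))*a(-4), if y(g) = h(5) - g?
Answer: 64/5 ≈ 12.800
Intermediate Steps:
d(z) = (-3 + z)*(3 + z)/z (d(z) = ((-3 + z)*(3 + z))/z = (-3 + z)*(3 + z)/z)
h(l) = 1 + l
y(g) = 6 - g (y(g) = (1 + 5) - g = 6 - g)
(d(-5)*y(4))*a(-4) = ((-5 - 9/(-5))*(6 - 1*4))*(-2) = ((-5 - 9*(-⅕))*(6 - 4))*(-2) = ((-5 + 9/5)*2)*(-2) = -16/5*2*(-2) = -32/5*(-2) = 64/5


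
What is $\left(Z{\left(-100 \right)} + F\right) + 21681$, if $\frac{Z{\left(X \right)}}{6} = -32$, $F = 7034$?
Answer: $28523$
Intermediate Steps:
$Z{\left(X \right)} = -192$ ($Z{\left(X \right)} = 6 \left(-32\right) = -192$)
$\left(Z{\left(-100 \right)} + F\right) + 21681 = \left(-192 + 7034\right) + 21681 = 6842 + 21681 = 28523$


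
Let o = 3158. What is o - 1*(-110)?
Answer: 3268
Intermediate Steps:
o - 1*(-110) = 3158 - 1*(-110) = 3158 + 110 = 3268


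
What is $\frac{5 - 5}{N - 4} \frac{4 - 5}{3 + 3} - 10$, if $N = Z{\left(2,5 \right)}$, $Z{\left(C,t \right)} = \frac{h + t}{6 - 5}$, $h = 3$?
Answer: $-10$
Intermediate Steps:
$Z{\left(C,t \right)} = 3 + t$ ($Z{\left(C,t \right)} = \frac{3 + t}{6 - 5} = \frac{3 + t}{1} = \left(3 + t\right) 1 = 3 + t$)
$N = 8$ ($N = 3 + 5 = 8$)
$\frac{5 - 5}{N - 4} \frac{4 - 5}{3 + 3} - 10 = \frac{5 - 5}{8 - 4} \frac{4 - 5}{3 + 3} - 10 = \frac{0}{4} \left(- \frac{1}{6}\right) - 10 = 0 \cdot \frac{1}{4} \left(\left(-1\right) \frac{1}{6}\right) - 10 = 0 \left(- \frac{1}{6}\right) - 10 = 0 - 10 = -10$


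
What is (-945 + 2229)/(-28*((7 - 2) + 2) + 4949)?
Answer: 1284/4753 ≈ 0.27014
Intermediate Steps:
(-945 + 2229)/(-28*((7 - 2) + 2) + 4949) = 1284/(-28*(5 + 2) + 4949) = 1284/(-28*7 + 4949) = 1284/(-196 + 4949) = 1284/4753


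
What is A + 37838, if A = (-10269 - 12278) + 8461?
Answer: 23752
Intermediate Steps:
A = -14086 (A = -22547 + 8461 = -14086)
A + 37838 = -14086 + 37838 = 23752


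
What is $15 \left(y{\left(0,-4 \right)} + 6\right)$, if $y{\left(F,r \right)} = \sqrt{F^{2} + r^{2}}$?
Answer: $150$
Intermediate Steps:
$15 \left(y{\left(0,-4 \right)} + 6\right) = 15 \left(\sqrt{0^{2} + \left(-4\right)^{2}} + 6\right) = 15 \left(\sqrt{0 + 16} + 6\right) = 15 \left(\sqrt{16} + 6\right) = 15 \left(4 + 6\right) = 15 \cdot 10 = 150$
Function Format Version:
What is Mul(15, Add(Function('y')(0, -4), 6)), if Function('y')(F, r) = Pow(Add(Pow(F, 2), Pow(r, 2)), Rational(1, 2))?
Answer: 150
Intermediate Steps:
Mul(15, Add(Function('y')(0, -4), 6)) = Mul(15, Add(Pow(Add(Pow(0, 2), Pow(-4, 2)), Rational(1, 2)), 6)) = Mul(15, Add(Pow(Add(0, 16), Rational(1, 2)), 6)) = Mul(15, Add(Pow(16, Rational(1, 2)), 6)) = Mul(15, Add(4, 6)) = Mul(15, 10) = 150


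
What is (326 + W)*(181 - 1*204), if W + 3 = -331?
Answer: 184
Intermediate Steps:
W = -334 (W = -3 - 331 = -334)
(326 + W)*(181 - 1*204) = (326 - 334)*(181 - 1*204) = -8*(181 - 204) = -8*(-23) = 184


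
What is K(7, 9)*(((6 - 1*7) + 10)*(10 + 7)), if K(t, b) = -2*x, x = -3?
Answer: 918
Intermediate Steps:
K(t, b) = 6 (K(t, b) = -2*(-3) = 6)
K(7, 9)*(((6 - 1*7) + 10)*(10 + 7)) = 6*(((6 - 1*7) + 10)*(10 + 7)) = 6*(((6 - 7) + 10)*17) = 6*((-1 + 10)*17) = 6*(9*17) = 6*153 = 918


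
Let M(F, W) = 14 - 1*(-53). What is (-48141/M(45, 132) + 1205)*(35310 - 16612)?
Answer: 609442612/67 ≈ 9.0962e+6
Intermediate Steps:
M(F, W) = 67 (M(F, W) = 14 + 53 = 67)
(-48141/M(45, 132) + 1205)*(35310 - 16612) = (-48141/67 + 1205)*(35310 - 16612) = (-48141*1/67 + 1205)*18698 = (-48141/67 + 1205)*18698 = (32594/67)*18698 = 609442612/67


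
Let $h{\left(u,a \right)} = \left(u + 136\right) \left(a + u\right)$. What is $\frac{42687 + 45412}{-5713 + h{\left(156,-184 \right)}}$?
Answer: $- \frac{88099}{13889} \approx -6.3431$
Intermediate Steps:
$h{\left(u,a \right)} = \left(136 + u\right) \left(a + u\right)$
$\frac{42687 + 45412}{-5713 + h{\left(156,-184 \right)}} = \frac{42687 + 45412}{-5713 + \left(156^{2} + 136 \left(-184\right) + 136 \cdot 156 - 28704\right)} = \frac{88099}{-5713 + \left(24336 - 25024 + 21216 - 28704\right)} = \frac{88099}{-5713 - 8176} = \frac{88099}{-13889} = 88099 \left(- \frac{1}{13889}\right) = - \frac{88099}{13889}$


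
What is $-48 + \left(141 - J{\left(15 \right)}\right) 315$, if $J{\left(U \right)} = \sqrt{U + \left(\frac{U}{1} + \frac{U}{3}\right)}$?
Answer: $44367 - 315 \sqrt{35} \approx 42503.0$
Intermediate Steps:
$J{\left(U \right)} = \frac{\sqrt{21} \sqrt{U}}{3}$ ($J{\left(U \right)} = \sqrt{U + \left(U 1 + U \frac{1}{3}\right)} = \sqrt{U + \left(U + \frac{U}{3}\right)} = \sqrt{U + \frac{4 U}{3}} = \sqrt{\frac{7 U}{3}} = \frac{\sqrt{21} \sqrt{U}}{3}$)
$-48 + \left(141 - J{\left(15 \right)}\right) 315 = -48 + \left(141 - \frac{\sqrt{21} \sqrt{15}}{3}\right) 315 = -48 + \left(141 - \sqrt{35}\right) 315 = -48 + \left(44415 - 315 \sqrt{35}\right) = 44367 - 315 \sqrt{35}$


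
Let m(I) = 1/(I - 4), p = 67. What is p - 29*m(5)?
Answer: 38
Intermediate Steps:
m(I) = 1/(-4 + I)
p - 29*m(5) = 67 - 29/(-4 + 5) = 67 - 29/1 = 67 - 29*1 = 67 - 29 = 38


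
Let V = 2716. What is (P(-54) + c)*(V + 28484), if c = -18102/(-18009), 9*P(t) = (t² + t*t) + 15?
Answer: 40622223200/2001 ≈ 2.0301e+7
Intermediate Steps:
P(t) = 5/3 + 2*t²/9 (P(t) = ((t² + t*t) + 15)/9 = ((t² + t²) + 15)/9 = (2*t² + 15)/9 = (15 + 2*t²)/9 = 5/3 + 2*t²/9)
c = 6034/6003 (c = -18102*(-1/18009) = 6034/6003 ≈ 1.0052)
(P(-54) + c)*(V + 28484) = ((5/3 + (2/9)*(-54)²) + 6034/6003)*(2716 + 28484) = ((5/3 + (2/9)*2916) + 6034/6003)*31200 = ((5/3 + 648) + 6034/6003)*31200 = (1949/3 + 6034/6003)*31200 = (3905983/6003)*31200 = 40622223200/2001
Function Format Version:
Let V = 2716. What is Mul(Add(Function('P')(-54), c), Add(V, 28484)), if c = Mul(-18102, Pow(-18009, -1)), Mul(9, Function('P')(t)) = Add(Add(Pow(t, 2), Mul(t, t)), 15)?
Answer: Rational(40622223200, 2001) ≈ 2.0301e+7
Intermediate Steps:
Function('P')(t) = Add(Rational(5, 3), Mul(Rational(2, 9), Pow(t, 2))) (Function('P')(t) = Mul(Rational(1, 9), Add(Add(Pow(t, 2), Mul(t, t)), 15)) = Mul(Rational(1, 9), Add(Add(Pow(t, 2), Pow(t, 2)), 15)) = Mul(Rational(1, 9), Add(Mul(2, Pow(t, 2)), 15)) = Mul(Rational(1, 9), Add(15, Mul(2, Pow(t, 2)))) = Add(Rational(5, 3), Mul(Rational(2, 9), Pow(t, 2))))
c = Rational(6034, 6003) (c = Mul(-18102, Rational(-1, 18009)) = Rational(6034, 6003) ≈ 1.0052)
Mul(Add(Function('P')(-54), c), Add(V, 28484)) = Mul(Add(Add(Rational(5, 3), Mul(Rational(2, 9), Pow(-54, 2))), Rational(6034, 6003)), Add(2716, 28484)) = Mul(Add(Add(Rational(5, 3), Mul(Rational(2, 9), 2916)), Rational(6034, 6003)), 31200) = Mul(Add(Add(Rational(5, 3), 648), Rational(6034, 6003)), 31200) = Mul(Add(Rational(1949, 3), Rational(6034, 6003)), 31200) = Mul(Rational(3905983, 6003), 31200) = Rational(40622223200, 2001)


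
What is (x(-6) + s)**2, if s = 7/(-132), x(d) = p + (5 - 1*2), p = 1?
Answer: 271441/17424 ≈ 15.579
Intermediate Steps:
x(d) = 4 (x(d) = 1 + (5 - 1*2) = 1 + (5 - 2) = 1 + 3 = 4)
s = -7/132 (s = 7*(-1/132) = -7/132 ≈ -0.053030)
(x(-6) + s)**2 = (4 - 7/132)**2 = (521/132)**2 = 271441/17424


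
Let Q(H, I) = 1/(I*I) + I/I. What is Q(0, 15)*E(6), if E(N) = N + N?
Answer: 904/75 ≈ 12.053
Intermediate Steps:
E(N) = 2*N
Q(H, I) = 1 + I**(-2) (Q(H, I) = I**(-2) + 1 = 1 + I**(-2))
Q(0, 15)*E(6) = (1 + 15**(-2))*(2*6) = (1 + 1/225)*12 = (226/225)*12 = 904/75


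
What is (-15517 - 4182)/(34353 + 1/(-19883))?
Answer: -391675217/683040698 ≈ -0.57343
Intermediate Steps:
(-15517 - 4182)/(34353 + 1/(-19883)) = -19699/(34353 - 1/19883) = -19699/683040698/19883 = -19699*19883/683040698 = -391675217/683040698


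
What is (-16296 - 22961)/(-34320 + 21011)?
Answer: 39257/13309 ≈ 2.9497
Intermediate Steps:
(-16296 - 22961)/(-34320 + 21011) = -39257/(-13309) = -39257*(-1/13309) = 39257/13309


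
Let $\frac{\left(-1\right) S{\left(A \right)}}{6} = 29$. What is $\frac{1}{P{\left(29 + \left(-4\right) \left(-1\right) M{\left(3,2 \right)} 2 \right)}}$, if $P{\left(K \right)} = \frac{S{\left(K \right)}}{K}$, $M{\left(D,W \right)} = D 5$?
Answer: $- \frac{149}{174} \approx -0.85632$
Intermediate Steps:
$M{\left(D,W \right)} = 5 D$
$S{\left(A \right)} = -174$ ($S{\left(A \right)} = \left(-6\right) 29 = -174$)
$P{\left(K \right)} = - \frac{174}{K}$
$\frac{1}{P{\left(29 + \left(-4\right) \left(-1\right) M{\left(3,2 \right)} 2 \right)}} = \frac{1}{\left(-174\right) \frac{1}{29 + \left(-4\right) \left(-1\right) 5 \cdot 3 \cdot 2}} = \frac{1}{\left(-174\right) \frac{1}{29 + 4 \cdot 15 \cdot 2}} = \frac{1}{\left(-174\right) \frac{1}{29 + 60 \cdot 2}} = \frac{1}{\left(-174\right) \frac{1}{29 + 120}} = \frac{1}{\left(-174\right) \frac{1}{149}} = \frac{1}{- \frac{174}{149}} = - \frac{149}{174}$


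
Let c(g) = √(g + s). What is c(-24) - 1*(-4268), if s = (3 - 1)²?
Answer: 4268 + 2*I*√5 ≈ 4268.0 + 4.4721*I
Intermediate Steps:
s = 4 (s = 2² = 4)
c(g) = √(4 + g) (c(g) = √(g + 4) = √(4 + g))
c(-24) - 1*(-4268) = √(4 - 24) - 1*(-4268) = √(-20) + 4268 = 2*I*√5 + 4268 = 4268 + 2*I*√5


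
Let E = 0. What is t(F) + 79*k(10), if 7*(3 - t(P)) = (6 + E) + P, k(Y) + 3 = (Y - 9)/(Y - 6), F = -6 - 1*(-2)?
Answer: -6007/28 ≈ -214.54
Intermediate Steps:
F = -4 (F = -6 + 2 = -4)
k(Y) = -3 + (-9 + Y)/(-6 + Y) (k(Y) = -3 + (Y - 9)/(Y - 6) = -3 + (-9 + Y)/(-6 + Y))
t(P) = 15/7 - P/7 (t(P) = 3 - ((6 + 0) + P)/7 = 3 - (6 + P)/7 = 3 + (-6/7 - P/7) = 15/7 - P/7)
t(F) + 79*k(10) = (15/7 - 1/7*(-4)) + 79*((9 - 2*10)/(-6 + 10)) = (15/7 + 4/7) + 79*((9 - 20)/4) = 19/7 + 79*((1/4)*(-11)) = 19/7 + 79*(-11/4) = 19/7 - 869/4 = -6007/28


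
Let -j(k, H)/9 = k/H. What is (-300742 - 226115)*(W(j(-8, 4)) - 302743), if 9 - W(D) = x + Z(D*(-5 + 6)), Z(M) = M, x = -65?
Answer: 159472764759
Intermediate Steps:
j(k, H) = -9*k/H
W(D) = 74 - D (W(D) = 9 - (-65 + D*(-5 + 6)) = 9 - (-65 + D*1) = 9 - (-65 + D) = 9 + (65 - D) = 74 - D)
(-300742 - 226115)*(W(j(-8, 4)) - 302743) = (-300742 - 226115)*((74 - (-9)*(-8)/4) - 302743) = -526857*((74 - (-9)*(-8)/4) - 302743) = -526857*((74 - 1*18) - 302743) = -526857*((74 - 18) - 302743) = -526857*(56 - 302743) = -526857*(-302687) = 159472764759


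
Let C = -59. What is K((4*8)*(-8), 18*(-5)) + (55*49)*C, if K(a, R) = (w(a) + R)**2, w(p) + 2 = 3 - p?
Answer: -131116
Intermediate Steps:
w(p) = 1 - p (w(p) = -2 + (3 - p) = 1 - p)
K(a, R) = (1 + R - a)**2 (K(a, R) = ((1 - a) + R)**2 = (1 + R - a)**2)
K((4*8)*(-8), 18*(-5)) + (55*49)*C = (1 + 18*(-5) - 4*8*(-8))**2 + (55*49)*(-59) = (1 - 90 - 32*(-8))**2 + 2695*(-59) = (1 - 90 - 1*(-256))**2 - 159005 = (1 - 90 + 256)**2 - 159005 = 167**2 - 159005 = 27889 - 159005 = -131116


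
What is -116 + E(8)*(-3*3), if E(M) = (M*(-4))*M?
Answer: 2188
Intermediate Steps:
E(M) = -4*M**2 (E(M) = (-4*M)*M = -4*M**2)
-116 + E(8)*(-3*3) = -116 + (-4*8**2)*(-3*3) = -116 - 4*64*(-9) = -116 - 256*(-9) = -116 + 2304 = 2188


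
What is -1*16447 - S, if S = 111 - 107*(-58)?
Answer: -22764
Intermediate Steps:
S = 6317 (S = 111 + 6206 = 6317)
-1*16447 - S = -1*16447 - 1*6317 = -16447 - 6317 = -22764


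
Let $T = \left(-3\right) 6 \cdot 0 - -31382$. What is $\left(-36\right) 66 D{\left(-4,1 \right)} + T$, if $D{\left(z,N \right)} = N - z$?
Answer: $19502$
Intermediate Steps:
$T = 31382$ ($T = \left(-18\right) 0 + 31382 = 0 + 31382 = 31382$)
$\left(-36\right) 66 D{\left(-4,1 \right)} + T = \left(-36\right) 66 \left(1 - -4\right) + 31382 = - 2376 \left(1 + 4\right) + 31382 = \left(-2376\right) 5 + 31382 = -11880 + 31382 = 19502$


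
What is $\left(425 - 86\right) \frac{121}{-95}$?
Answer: $- \frac{41019}{95} \approx -431.78$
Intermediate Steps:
$\left(425 - 86\right) \frac{121}{-95} = 339 \cdot 121 \left(- \frac{1}{95}\right) = 339 \left(- \frac{121}{95}\right) = - \frac{41019}{95}$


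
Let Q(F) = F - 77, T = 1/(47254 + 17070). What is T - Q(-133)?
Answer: 13508041/64324 ≈ 210.00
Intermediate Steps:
T = 1/64324 ≈ 1.5546e-5
Q(F) = -77 + F
T - Q(-133) = 1/64324 - (-77 - 133) = 1/64324 - 1*(-210) = 1/64324 + 210 = 13508041/64324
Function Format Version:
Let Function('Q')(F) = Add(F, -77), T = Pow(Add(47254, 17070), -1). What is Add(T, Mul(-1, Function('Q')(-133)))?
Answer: Rational(13508041, 64324) ≈ 210.00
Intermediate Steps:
T = Rational(1, 64324) (T = Pow(64324, -1) = Rational(1, 64324) ≈ 1.5546e-5)
Function('Q')(F) = Add(-77, F)
Add(T, Mul(-1, Function('Q')(-133))) = Add(Rational(1, 64324), Mul(-1, Add(-77, -133))) = Add(Rational(1, 64324), Mul(-1, -210)) = Add(Rational(1, 64324), 210) = Rational(13508041, 64324)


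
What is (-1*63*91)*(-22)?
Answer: 126126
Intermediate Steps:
(-1*63*91)*(-22) = -63*91*(-22) = -5733*(-22) = 126126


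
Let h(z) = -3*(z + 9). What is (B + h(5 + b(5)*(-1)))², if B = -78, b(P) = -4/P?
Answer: 374544/25 ≈ 14982.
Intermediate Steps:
h(z) = -27 - 3*z (h(z) = -3*(9 + z) = -27 - 3*z)
(B + h(5 + b(5)*(-1)))² = (-78 + (-27 - 3*(5 - 4/5*(-1))))² = (-78 + (-27 - 3*(5 - 4*⅕*(-1))))² = (-78 + (-27 - 3*(5 - ⅘*(-1))))² = (-78 + (-27 - 3*(5 + ⅘)))² = (-78 + (-27 - 3*29/5))² = (-78 + (-27 - 87/5))² = (-78 - 222/5)² = (-612/5)² = 374544/25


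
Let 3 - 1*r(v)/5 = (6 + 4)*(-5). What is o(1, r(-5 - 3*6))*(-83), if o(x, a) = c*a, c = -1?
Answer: 21995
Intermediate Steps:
r(v) = 265 (r(v) = 15 - 5*(6 + 4)*(-5) = 15 - 50*(-5) = 15 - 5*(-50) = 15 + 250 = 265)
o(x, a) = -a
o(1, r(-5 - 3*6))*(-83) = -1*265*(-83) = -265*(-83) = 21995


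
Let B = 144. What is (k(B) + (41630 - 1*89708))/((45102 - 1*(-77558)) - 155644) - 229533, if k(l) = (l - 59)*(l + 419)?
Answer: -7570916249/32984 ≈ -2.2953e+5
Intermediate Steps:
k(l) = (-59 + l)*(419 + l)
(k(B) + (41630 - 1*89708))/((45102 - 1*(-77558)) - 155644) - 229533 = ((-24721 + 144**2 + 360*144) + (41630 - 1*89708))/((45102 - 1*(-77558)) - 155644) - 229533 = ((-24721 + 20736 + 51840) + (41630 - 89708))/((45102 + 77558) - 155644) - 229533 = (47855 - 48078)/(122660 - 155644) - 229533 = -223/(-32984) - 229533 = -223*(-1/32984) - 229533 = 223/32984 - 229533 = -7570916249/32984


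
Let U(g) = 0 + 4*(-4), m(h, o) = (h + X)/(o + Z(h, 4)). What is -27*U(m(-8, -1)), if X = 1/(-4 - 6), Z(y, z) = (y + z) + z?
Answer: 432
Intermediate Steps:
Z(y, z) = y + 2*z
X = -⅒ (X = 1/(-10) = -⅒ ≈ -0.10000)
m(h, o) = (-⅒ + h)/(8 + h + o) (m(h, o) = (h - ⅒)/(o + (h + 2*4)) = (-⅒ + h)/(o + (h + 8)) = (-⅒ + h)/(o + (8 + h)) = (-⅒ + h)/(8 + h + o))
U(g) = -16 (U(g) = 0 - 16 = -16)
-27*U(m(-8, -1)) = -27*(-16) = 432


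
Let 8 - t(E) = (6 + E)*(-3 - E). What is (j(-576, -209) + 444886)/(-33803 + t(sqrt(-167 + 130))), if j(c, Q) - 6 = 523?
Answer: -15061262810/1143389593 - 4008735*I*sqrt(37)/1143389593 ≈ -13.172 - 0.021326*I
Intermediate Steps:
j(c, Q) = 529 (j(c, Q) = 6 + 523 = 529)
t(E) = 8 - (-3 - E)*(6 + E) (t(E) = 8 - (6 + E)*(-3 - E) = 8 - (-3 - E)*(6 + E))
(j(-576, -209) + 444886)/(-33803 + t(sqrt(-167 + 130))) = (529 + 444886)/(-33803 + (26 + (sqrt(-167 + 130))**2 + 9*sqrt(-167 + 130))) = 445415/(-33803 + (26 + (sqrt(-37))**2 + 9*sqrt(-37))) = 445415/(-33803 + (26 + (I*sqrt(37))**2 + 9*(I*sqrt(37)))) = 445415/(-33803 + (26 - 37 + 9*I*sqrt(37))) = 445415/(-33803 + (-11 + 9*I*sqrt(37))) = 445415/(-33814 + 9*I*sqrt(37))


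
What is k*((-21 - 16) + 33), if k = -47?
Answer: 188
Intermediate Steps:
k*((-21 - 16) + 33) = -47*((-21 - 16) + 33) = -47*(-37 + 33) = -47*(-4) = 188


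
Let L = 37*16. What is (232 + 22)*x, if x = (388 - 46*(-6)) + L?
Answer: 319024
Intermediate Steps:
L = 592
x = 1256 (x = (388 - 46*(-6)) + 592 = (388 + 276) + 592 = 664 + 592 = 1256)
(232 + 22)*x = (232 + 22)*1256 = 254*1256 = 319024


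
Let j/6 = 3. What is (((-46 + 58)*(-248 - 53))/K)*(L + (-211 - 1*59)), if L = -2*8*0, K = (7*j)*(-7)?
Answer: -7740/7 ≈ -1105.7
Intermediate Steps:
j = 18 (j = 6*3 = 18)
K = -882 (K = (7*18)*(-7) = 126*(-7) = -882)
L = 0 (L = -16*0 = 0)
(((-46 + 58)*(-248 - 53))/K)*(L + (-211 - 1*59)) = (((-46 + 58)*(-248 - 53))/(-882))*(0 + (-211 - 1*59)) = ((12*(-301))*(-1/882))*(0 + (-211 - 59)) = (-3612*(-1/882))*(0 - 270) = (86/21)*(-270) = -7740/7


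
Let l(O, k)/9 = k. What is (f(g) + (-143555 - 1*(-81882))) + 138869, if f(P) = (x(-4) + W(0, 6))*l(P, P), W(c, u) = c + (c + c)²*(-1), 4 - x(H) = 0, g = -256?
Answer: 67980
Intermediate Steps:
l(O, k) = 9*k
x(H) = 4 (x(H) = 4 - 1*0 = 4 + 0 = 4)
W(c, u) = c - 4*c² (W(c, u) = c + (2*c)²*(-1) = c + (4*c²)*(-1) = c - 4*c²)
f(P) = 36*P (f(P) = (4 + 0*(1 - 4*0))*(9*P) = (4 + 0*(1 + 0))*(9*P) = (4 + 0*1)*(9*P) = (4 + 0)*(9*P) = 4*(9*P) = 36*P)
(f(g) + (-143555 - 1*(-81882))) + 138869 = (36*(-256) + (-143555 - 1*(-81882))) + 138869 = (-9216 + (-143555 + 81882)) + 138869 = (-9216 - 61673) + 138869 = -70889 + 138869 = 67980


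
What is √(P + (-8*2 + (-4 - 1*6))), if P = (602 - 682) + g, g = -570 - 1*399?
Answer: 5*I*√43 ≈ 32.787*I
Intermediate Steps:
g = -969 (g = -570 - 399 = -969)
P = -1049 (P = (602 - 682) - 969 = -80 - 969 = -1049)
√(P + (-8*2 + (-4 - 1*6))) = √(-1049 + (-8*2 + (-4 - 1*6))) = √(-1049 + (-16 + (-4 - 6))) = √(-1049 + (-16 - 10)) = √(-1049 - 26) = √(-1075) = 5*I*√43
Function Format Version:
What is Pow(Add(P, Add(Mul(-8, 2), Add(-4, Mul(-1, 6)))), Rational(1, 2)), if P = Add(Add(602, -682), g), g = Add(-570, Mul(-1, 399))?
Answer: Mul(5, I, Pow(43, Rational(1, 2))) ≈ Mul(32.787, I)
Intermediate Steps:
g = -969 (g = Add(-570, -399) = -969)
P = -1049 (P = Add(Add(602, -682), -969) = Add(-80, -969) = -1049)
Pow(Add(P, Add(Mul(-8, 2), Add(-4, Mul(-1, 6)))), Rational(1, 2)) = Pow(Add(-1049, Add(Mul(-8, 2), Add(-4, Mul(-1, 6)))), Rational(1, 2)) = Pow(Add(-1049, Add(-16, Add(-4, -6))), Rational(1, 2)) = Pow(Add(-1049, Add(-16, -10)), Rational(1, 2)) = Pow(Add(-1049, -26), Rational(1, 2)) = Pow(-1075, Rational(1, 2)) = Mul(5, I, Pow(43, Rational(1, 2)))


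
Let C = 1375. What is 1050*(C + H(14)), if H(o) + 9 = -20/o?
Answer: 1432800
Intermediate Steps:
H(o) = -9 - 20/o
1050*(C + H(14)) = 1050*(1375 + (-9 - 20/14)) = 1050*(1375 + (-9 - 20*1/14)) = 1050*(1375 + (-9 - 10/7)) = 1050*(1375 - 73/7) = 1050*(9552/7) = 1432800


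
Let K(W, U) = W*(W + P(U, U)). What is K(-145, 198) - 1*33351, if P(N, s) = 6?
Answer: -13196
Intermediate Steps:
K(W, U) = W*(6 + W) (K(W, U) = W*(W + 6) = W*(6 + W))
K(-145, 198) - 1*33351 = -145*(6 - 145) - 1*33351 = -145*(-139) - 33351 = 20155 - 33351 = -13196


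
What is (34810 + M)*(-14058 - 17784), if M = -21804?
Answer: -414137052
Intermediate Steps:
(34810 + M)*(-14058 - 17784) = (34810 - 21804)*(-14058 - 17784) = 13006*(-31842) = -414137052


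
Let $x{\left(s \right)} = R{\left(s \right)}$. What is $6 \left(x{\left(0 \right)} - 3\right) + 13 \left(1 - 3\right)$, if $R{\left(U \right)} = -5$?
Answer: $-74$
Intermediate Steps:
$x{\left(s \right)} = -5$
$6 \left(x{\left(0 \right)} - 3\right) + 13 \left(1 - 3\right) = 6 \left(-5 - 3\right) + 13 \left(1 - 3\right) = 6 \left(-8\right) + 13 \left(1 - 3\right) = -48 + 13 \left(-2\right) = -48 - 26 = -74$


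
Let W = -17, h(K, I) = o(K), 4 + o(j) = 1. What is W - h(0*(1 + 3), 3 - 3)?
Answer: -14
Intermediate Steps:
o(j) = -3 (o(j) = -4 + 1 = -3)
h(K, I) = -3
W - h(0*(1 + 3), 3 - 3) = -17 - 1*(-3) = -17 + 3 = -14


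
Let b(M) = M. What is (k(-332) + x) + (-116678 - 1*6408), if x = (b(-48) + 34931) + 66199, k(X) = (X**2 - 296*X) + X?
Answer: 186160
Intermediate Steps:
k(X) = X**2 - 295*X
x = 101082 (x = (-48 + 34931) + 66199 = 34883 + 66199 = 101082)
(k(-332) + x) + (-116678 - 1*6408) = (-332*(-295 - 332) + 101082) + (-116678 - 1*6408) = (-332*(-627) + 101082) + (-116678 - 6408) = (208164 + 101082) - 123086 = 309246 - 123086 = 186160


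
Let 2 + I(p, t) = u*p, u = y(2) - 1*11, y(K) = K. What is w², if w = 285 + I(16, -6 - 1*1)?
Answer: 19321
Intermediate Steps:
u = -9 (u = 2 - 1*11 = 2 - 11 = -9)
I(p, t) = -2 - 9*p
w = 139 (w = 285 + (-2 - 9*16) = 285 + (-2 - 144) = 285 - 146 = 139)
w² = 139² = 19321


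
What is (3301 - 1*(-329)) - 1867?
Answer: 1763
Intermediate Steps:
(3301 - 1*(-329)) - 1867 = (3301 + 329) - 1867 = 3630 - 1867 = 1763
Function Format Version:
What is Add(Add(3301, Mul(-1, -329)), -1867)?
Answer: 1763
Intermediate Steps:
Add(Add(3301, Mul(-1, -329)), -1867) = Add(Add(3301, 329), -1867) = Add(3630, -1867) = 1763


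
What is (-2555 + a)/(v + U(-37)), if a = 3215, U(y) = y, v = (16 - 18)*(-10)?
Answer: -660/17 ≈ -38.824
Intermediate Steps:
v = 20 (v = -2*(-10) = 20)
(-2555 + a)/(v + U(-37)) = (-2555 + 3215)/(20 - 37) = 660/(-17) = 660*(-1/17) = -660/17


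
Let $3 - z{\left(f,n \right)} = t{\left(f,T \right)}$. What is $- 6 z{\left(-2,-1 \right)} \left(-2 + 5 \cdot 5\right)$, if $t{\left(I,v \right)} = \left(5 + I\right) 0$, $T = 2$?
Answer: $-414$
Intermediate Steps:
$t{\left(I,v \right)} = 0$
$z{\left(f,n \right)} = 3$ ($z{\left(f,n \right)} = 3 - 0 = 3 + 0 = 3$)
$- 6 z{\left(-2,-1 \right)} \left(-2 + 5 \cdot 5\right) = \left(-6\right) 3 \left(-2 + 5 \cdot 5\right) = - 18 \left(-2 + 25\right) = \left(-18\right) 23 = -414$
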